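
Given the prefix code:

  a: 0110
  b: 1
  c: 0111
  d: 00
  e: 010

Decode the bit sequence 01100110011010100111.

aaabec

Read left to right; each codeword is recognised as soon as it completes (prefix code):
  0110→a | 0110→a | 0110→a | 1→b | 010→e | 0111→c
Decoded message: aaabec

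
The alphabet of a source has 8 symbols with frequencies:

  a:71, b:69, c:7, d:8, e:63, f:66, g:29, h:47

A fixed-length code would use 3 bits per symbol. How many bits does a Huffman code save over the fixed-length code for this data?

81

Fixed-length: 3 bits × 360 symbols = 1080 bits.
Huffman merges:
c(7) + d(8) → 15
15 + g(29) → 44
44 + h(47) → 91
e(63) + f(66) → 129
b(69) + a(71) → 140
91 + 129 → 220
140 + 220 → 360
Huffman total = 15 + 44 + 91 + 129 + 140 + 220 + 360 = 999 bits.
Saving = 1080 − 999 = 81 bits.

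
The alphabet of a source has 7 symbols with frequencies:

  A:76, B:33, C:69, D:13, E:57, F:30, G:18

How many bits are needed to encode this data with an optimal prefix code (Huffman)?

774

Build the Huffman tree bottom-up:
merge D(13) and G(18): 31
merge F(30) and 31: 61
merge B(33) and E(57): 90
merge 61 and C(69): 130
merge A(76) and 90: 166
merge 130 and 166: 296
Total encoded bits = sum of merged weights = 31 + 61 + 90 + 130 + 166 + 296 = 774.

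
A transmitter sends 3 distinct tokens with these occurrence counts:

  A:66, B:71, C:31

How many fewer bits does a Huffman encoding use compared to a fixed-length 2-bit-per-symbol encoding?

Fixed-length: 2 bits × 168 symbols = 336 bits.
Huffman merges:
combine C(31), A(66) → 97
combine B(71), 97 → 168
Huffman total = 97 + 168 = 265 bits.
Saving = 336 − 265 = 71 bits.

71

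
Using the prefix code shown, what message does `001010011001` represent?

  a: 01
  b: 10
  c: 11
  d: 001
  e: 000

dadba

Read left to right; each codeword is recognised as soon as it completes (prefix code):
  001→d | 01→a | 001→d | 10→b | 01→a
Decoded message: dadba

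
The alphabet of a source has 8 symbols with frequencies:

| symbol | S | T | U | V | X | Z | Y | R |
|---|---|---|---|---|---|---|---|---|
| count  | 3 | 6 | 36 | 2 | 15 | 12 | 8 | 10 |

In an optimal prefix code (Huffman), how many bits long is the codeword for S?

5

Repeatedly merge the two smallest:
V(2) + S(3) → 5
5 + T(6) → 11
Y(8) + R(10) → 18
11 + Z(12) → 23
X(15) + 18 → 33
23 + 33 → 56
U(36) + 56 → 92
The subtree containing S is merged 5 times, so code length = 5.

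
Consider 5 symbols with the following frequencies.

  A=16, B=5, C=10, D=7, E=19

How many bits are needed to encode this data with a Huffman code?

126

Build the Huffman tree bottom-up:
B(5) + D(7) → 12
C(10) + 12 → 22
A(16) + E(19) → 35
22 + 35 → 57
The encoded length is the sum of every internal node's weight: 12 + 22 + 35 + 57 = 126 bits.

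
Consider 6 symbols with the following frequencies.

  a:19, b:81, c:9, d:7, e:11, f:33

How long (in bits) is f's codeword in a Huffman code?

Huffman merges, smallest pair first:
d(7) + c(9) → 16
e(11) + 16 → 27
a(19) + 27 → 46
f(33) + 46 → 79
79 + b(81) → 160
f sits 2 levels below the root, so its codeword is 2 bits.

2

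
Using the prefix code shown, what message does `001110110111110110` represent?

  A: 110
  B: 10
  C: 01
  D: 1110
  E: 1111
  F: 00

Read left to right; each codeword is recognised as soon as it completes (prefix code):
  00→F | 1110→D | 110→A | 1111→E | 10→B | 110→A
Decoded message: FDAEBA

FDAEBA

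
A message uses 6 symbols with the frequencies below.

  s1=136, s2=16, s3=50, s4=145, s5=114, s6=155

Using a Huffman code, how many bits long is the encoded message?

1478

Greedily combine the two least-frequent nodes:
combine s2(16), s3(50) → 66
combine 66, s5(114) → 180
combine s1(136), s4(145) → 281
combine s6(155), 180 → 335
combine 281, 335 → 616
Each symbol's bit-cost is frequency × depth; summing gives 1478 bits (equivalently 66 + 180 + 281 + 335 + 616).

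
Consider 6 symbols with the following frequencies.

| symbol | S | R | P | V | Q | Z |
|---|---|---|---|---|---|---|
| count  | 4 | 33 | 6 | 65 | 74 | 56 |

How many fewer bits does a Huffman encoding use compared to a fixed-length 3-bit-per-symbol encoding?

Fixed-length: 3 bits × 238 symbols = 714 bits.
Huffman merges:
merge S(4) and P(6): 10
merge 10 and R(33): 43
merge 43 and Z(56): 99
merge V(65) and Q(74): 139
merge 99 and 139: 238
Huffman total = 10 + 43 + 99 + 139 + 238 = 529 bits.
Saving = 714 − 529 = 185 bits.

185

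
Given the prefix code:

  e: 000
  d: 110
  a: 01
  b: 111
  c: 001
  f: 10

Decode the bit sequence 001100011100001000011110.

cfcdefebf

Read left to right; each codeword is recognised as soon as it completes (prefix code):
  001→c | 10→f | 001→c | 110→d | 000→e | 10→f | 000→e | 111→b | 10→f
Decoded message: cfcdefebf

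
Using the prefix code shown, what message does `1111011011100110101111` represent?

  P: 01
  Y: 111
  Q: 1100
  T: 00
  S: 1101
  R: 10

YRSQSPY

Read left to right; each codeword is recognised as soon as it completes (prefix code):
  111→Y | 10→R | 1101→S | 1100→Q | 1101→S | 01→P | 111→Y
Decoded message: YRSQSPY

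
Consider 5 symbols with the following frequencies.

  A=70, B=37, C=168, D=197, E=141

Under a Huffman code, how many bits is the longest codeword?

3

Merge the two lowest-weight nodes at each step:
B(37) + A(70) → 107
107 + E(141) → 248
C(168) + D(197) → 365
248 + 365 → 613
The rarest symbols sit at the bottom; the longest codeword is 3 bits.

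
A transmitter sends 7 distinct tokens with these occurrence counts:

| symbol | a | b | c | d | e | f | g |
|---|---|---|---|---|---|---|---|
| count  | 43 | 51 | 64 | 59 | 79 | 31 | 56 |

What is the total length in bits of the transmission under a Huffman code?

Greedily combine the two least-frequent nodes:
combine f(31), a(43) → 74
combine b(51), g(56) → 107
combine d(59), c(64) → 123
combine 74, e(79) → 153
combine 107, 123 → 230
combine 153, 230 → 383
Each symbol's bit-cost is frequency × depth; summing gives 1070 bits (equivalently 74 + 107 + 123 + 153 + 230 + 383).

1070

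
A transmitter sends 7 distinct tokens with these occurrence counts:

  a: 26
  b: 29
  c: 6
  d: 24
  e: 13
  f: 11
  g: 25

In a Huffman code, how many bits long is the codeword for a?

2

Repeatedly merge the two smallest:
merge c(6) and f(11): 17
merge e(13) and 17: 30
merge d(24) and g(25): 49
merge a(26) and b(29): 55
merge 30 and 49: 79
merge 55 and 79: 134
a sits 2 levels below the root, so its codeword is 2 bits.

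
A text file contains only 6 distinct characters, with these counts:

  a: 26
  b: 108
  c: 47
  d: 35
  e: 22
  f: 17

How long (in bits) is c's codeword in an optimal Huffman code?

Huffman merges, smallest pair first:
f(17) + e(22) → 39
a(26) + d(35) → 61
39 + c(47) → 86
61 + 86 → 147
b(108) + 147 → 255
c sits 3 levels below the root, so its codeword is 3 bits.

3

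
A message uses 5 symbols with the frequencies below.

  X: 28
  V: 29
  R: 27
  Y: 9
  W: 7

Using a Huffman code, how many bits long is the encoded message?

Build the Huffman tree bottom-up:
merge W(7) and Y(9): 16
merge 16 and R(27): 43
merge X(28) and V(29): 57
merge 43 and 57: 100
Total encoded bits = sum of merged weights = 16 + 43 + 57 + 100 = 216.

216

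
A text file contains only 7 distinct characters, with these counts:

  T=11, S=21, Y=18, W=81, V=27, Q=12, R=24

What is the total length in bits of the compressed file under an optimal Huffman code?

482

Greedily combine the two least-frequent nodes:
T(11) + Q(12) → 23
Y(18) + S(21) → 39
23 + R(24) → 47
V(27) + 39 → 66
47 + 66 → 113
W(81) + 113 → 194
The encoded length is the sum of every internal node's weight: 23 + 39 + 47 + 66 + 113 + 194 = 482 bits.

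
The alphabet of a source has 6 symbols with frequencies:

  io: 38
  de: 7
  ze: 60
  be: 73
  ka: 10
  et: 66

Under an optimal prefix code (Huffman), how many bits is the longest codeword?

4

Merge the two lowest-weight nodes at each step:
merge de(7) and ka(10): 17
merge 17 and io(38): 55
merge 55 and ze(60): 115
merge et(66) and be(73): 139
merge 115 and 139: 254
Maximum depth reached is 4.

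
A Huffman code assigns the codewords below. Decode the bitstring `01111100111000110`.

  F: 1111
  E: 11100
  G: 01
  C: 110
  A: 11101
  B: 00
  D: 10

GFBEGD

Read left to right; each codeword is recognised as soon as it completes (prefix code):
  01→G | 1111→F | 00→B | 11100→E | 01→G | 10→D
Decoded message: GFBEGD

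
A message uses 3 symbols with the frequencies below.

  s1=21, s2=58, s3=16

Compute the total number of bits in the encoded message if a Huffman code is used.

Merge the two smallest weights repeatedly:
merge s3(16) and s1(21): 37
merge 37 and s2(58): 95
Each symbol's bit-cost is frequency × depth; summing gives 132 bits (equivalently 37 + 95).

132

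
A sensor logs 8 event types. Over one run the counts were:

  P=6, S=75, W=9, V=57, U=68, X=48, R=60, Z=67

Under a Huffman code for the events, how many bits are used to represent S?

Build the tree from the bottom:
merge P(6) and W(9): 15
merge 15 and X(48): 63
merge V(57) and R(60): 117
merge 63 and Z(67): 130
merge U(68) and S(75): 143
merge 117 and 130: 247
merge 143 and 247: 390
S sits 2 levels below the root, so its codeword is 2 bits.

2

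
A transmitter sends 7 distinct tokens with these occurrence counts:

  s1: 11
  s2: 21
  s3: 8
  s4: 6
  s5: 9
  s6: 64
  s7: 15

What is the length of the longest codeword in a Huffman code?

4

Merge the two lowest-weight nodes at each step:
s4(6) + s3(8) → 14
s5(9) + s1(11) → 20
14 + s7(15) → 29
20 + s2(21) → 41
29 + 41 → 70
s6(64) + 70 → 134
The rarest symbols sit at the bottom; the longest codeword is 4 bits.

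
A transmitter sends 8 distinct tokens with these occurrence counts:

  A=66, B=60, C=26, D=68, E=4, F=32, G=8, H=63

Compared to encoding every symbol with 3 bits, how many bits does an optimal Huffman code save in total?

Fixed-length: 3 bits × 327 symbols = 981 bits.
Huffman merges:
merge E(4) and G(8): 12
merge 12 and C(26): 38
merge F(32) and 38: 70
merge B(60) and H(63): 123
merge A(66) and D(68): 134
merge 70 and 123: 193
merge 134 and 193: 327
Huffman total = 12 + 38 + 70 + 123 + 134 + 193 + 327 = 897 bits.
Saving = 981 − 897 = 84 bits.

84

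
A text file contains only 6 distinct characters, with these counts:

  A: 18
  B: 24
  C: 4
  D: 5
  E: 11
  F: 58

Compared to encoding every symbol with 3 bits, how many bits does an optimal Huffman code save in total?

111

Fixed-length: 3 bits × 120 symbols = 360 bits.
Huffman merges:
merge C(4) and D(5): 9
merge 9 and E(11): 20
merge A(18) and 20: 38
merge B(24) and 38: 62
merge F(58) and 62: 120
Huffman total = 9 + 20 + 38 + 62 + 120 = 249 bits.
Saving = 360 − 249 = 111 bits.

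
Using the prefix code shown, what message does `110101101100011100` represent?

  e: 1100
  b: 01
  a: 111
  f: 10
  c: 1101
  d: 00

Read left to right; each codeword is recognised as soon as it completes (prefix code):
  1101→c | 01→b | 10→f | 1100→e | 01→b | 1100→e
Decoded message: cbfebe

cbfebe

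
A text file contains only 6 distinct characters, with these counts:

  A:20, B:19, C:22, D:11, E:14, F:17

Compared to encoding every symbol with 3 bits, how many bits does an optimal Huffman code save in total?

42

Fixed-length: 3 bits × 103 symbols = 309 bits.
Huffman merges:
merge D(11) and E(14): 25
merge F(17) and B(19): 36
merge A(20) and C(22): 42
merge 25 and 36: 61
merge 42 and 61: 103
Huffman total = 25 + 36 + 42 + 61 + 103 = 267 bits.
Saving = 309 − 267 = 42 bits.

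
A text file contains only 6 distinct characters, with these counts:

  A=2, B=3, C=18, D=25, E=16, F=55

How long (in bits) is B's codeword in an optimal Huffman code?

Huffman merges, smallest pair first:
combine A(2), B(3) → 5
combine 5, E(16) → 21
combine C(18), 21 → 39
combine D(25), 39 → 64
combine F(55), 64 → 119
B sits 5 levels below the root, so its codeword is 5 bits.

5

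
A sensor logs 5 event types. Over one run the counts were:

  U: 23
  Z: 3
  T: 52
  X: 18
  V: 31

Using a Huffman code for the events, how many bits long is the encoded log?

Greedily combine the two least-frequent nodes:
combine Z(3), X(18) → 21
combine 21, U(23) → 44
combine V(31), 44 → 75
combine T(52), 75 → 127
The encoded length is the sum of every internal node's weight: 21 + 44 + 75 + 127 = 267 bits.

267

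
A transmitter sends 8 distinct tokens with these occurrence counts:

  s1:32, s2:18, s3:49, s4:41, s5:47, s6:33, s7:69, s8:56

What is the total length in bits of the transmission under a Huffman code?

1016

Merge the two smallest weights repeatedly:
s2(18) + s1(32) → 50
s6(33) + s4(41) → 74
s5(47) + s3(49) → 96
50 + s8(56) → 106
s7(69) + 74 → 143
96 + 106 → 202
143 + 202 → 345
Total encoded bits = sum of merged weights = 50 + 74 + 96 + 106 + 143 + 202 + 345 = 1016.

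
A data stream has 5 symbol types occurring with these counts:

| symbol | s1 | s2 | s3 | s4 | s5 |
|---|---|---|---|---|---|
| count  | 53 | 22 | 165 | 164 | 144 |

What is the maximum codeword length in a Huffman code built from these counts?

Merge the two lowest-weight nodes at each step:
merge s2(22) and s1(53): 75
merge 75 and s5(144): 219
merge s4(164) and s3(165): 329
merge 219 and 329: 548
Maximum depth reached is 3.

3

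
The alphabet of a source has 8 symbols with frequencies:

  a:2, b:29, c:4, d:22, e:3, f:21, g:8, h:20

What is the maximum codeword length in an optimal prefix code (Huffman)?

6

Merge the two lowest-weight nodes at each step:
merge a(2) and e(3): 5
merge c(4) and 5: 9
merge g(8) and 9: 17
merge 17 and h(20): 37
merge f(21) and d(22): 43
merge b(29) and 37: 66
merge 43 and 66: 109
Maximum depth reached is 6.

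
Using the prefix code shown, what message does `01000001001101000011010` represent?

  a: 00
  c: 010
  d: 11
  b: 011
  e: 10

caaebcabc

Read left to right; each codeword is recognised as soon as it completes (prefix code):
  010→c | 00→a | 00→a | 10→e | 011→b | 010→c | 00→a | 011→b | 010→c
Decoded message: caaebcabc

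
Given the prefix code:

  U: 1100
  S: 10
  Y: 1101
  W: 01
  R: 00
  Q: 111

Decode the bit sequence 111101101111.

Read left to right; each codeword is recognised as soon as it completes (prefix code):
  111→Q | 10→S | 1101→Y | 111→Q
Decoded message: QSYQ

QSYQ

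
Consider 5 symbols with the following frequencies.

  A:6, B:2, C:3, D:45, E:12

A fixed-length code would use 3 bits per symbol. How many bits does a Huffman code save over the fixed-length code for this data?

Fixed-length: 3 bits × 68 symbols = 204 bits.
Huffman merges:
B(2) + C(3) → 5
5 + A(6) → 11
11 + E(12) → 23
23 + D(45) → 68
Huffman total = 5 + 11 + 23 + 68 = 107 bits.
Saving = 204 − 107 = 97 bits.

97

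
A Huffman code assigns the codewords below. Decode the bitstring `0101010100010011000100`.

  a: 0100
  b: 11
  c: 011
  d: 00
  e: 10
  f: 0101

Read left to right; each codeword is recognised as soon as it completes (prefix code):
  0101→f | 0101→f | 00→d | 0100→a | 11→b | 00→d | 0100→a
Decoded message: ffdabda

ffdabda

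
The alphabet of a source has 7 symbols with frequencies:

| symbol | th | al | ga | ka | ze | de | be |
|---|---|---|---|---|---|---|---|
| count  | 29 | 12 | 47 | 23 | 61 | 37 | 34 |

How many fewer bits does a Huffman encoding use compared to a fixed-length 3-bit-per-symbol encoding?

Fixed-length: 3 bits × 243 symbols = 729 bits.
Huffman merges:
merge al(12) and ka(23): 35
merge th(29) and be(34): 63
merge 35 and de(37): 72
merge ga(47) and ze(61): 108
merge 63 and 72: 135
merge 108 and 135: 243
Huffman total = 35 + 63 + 72 + 108 + 135 + 243 = 656 bits.
Saving = 729 − 656 = 73 bits.

73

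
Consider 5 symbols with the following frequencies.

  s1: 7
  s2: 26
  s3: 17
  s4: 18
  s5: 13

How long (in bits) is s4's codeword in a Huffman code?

Repeatedly merge the two smallest:
merge s1(7) and s5(13): 20
merge s3(17) and s4(18): 35
merge 20 and s2(26): 46
merge 35 and 46: 81
The subtree containing s4 is merged 2 times, so code length = 2.

2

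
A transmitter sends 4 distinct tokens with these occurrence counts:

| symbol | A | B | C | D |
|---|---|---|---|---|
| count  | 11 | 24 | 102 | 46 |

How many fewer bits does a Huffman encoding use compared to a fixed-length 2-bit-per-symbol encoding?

67

Fixed-length: 2 bits × 183 symbols = 366 bits.
Huffman merges:
merge A(11) and B(24): 35
merge 35 and D(46): 81
merge 81 and C(102): 183
Huffman total = 35 + 81 + 183 = 299 bits.
Saving = 366 − 299 = 67 bits.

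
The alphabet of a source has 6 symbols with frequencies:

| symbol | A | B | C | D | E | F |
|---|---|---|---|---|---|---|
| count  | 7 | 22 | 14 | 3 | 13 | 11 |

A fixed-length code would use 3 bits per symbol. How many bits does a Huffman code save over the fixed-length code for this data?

39

Fixed-length: 3 bits × 70 symbols = 210 bits.
Huffman merges:
D(3) + A(7) → 10
10 + F(11) → 21
E(13) + C(14) → 27
21 + B(22) → 43
27 + 43 → 70
Huffman total = 10 + 21 + 27 + 43 + 70 = 171 bits.
Saving = 210 − 171 = 39 bits.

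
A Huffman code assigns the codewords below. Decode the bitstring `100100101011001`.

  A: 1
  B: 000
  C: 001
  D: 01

Read left to right; each codeword is recognised as soon as it completes (prefix code):
  1→A | 001→C | 001→C | 01→D | 01→D | 1→A | 001→C
Decoded message: ACCDDAC

ACCDDAC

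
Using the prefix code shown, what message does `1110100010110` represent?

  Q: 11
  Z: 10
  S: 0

Read left to right; each codeword is recognised as soon as it completes (prefix code):
  11→Q | 10→Z | 10→Z | 0→S | 0→S | 10→Z | 11→Q | 0→S
Decoded message: QZZSSZQS

QZZSSZQS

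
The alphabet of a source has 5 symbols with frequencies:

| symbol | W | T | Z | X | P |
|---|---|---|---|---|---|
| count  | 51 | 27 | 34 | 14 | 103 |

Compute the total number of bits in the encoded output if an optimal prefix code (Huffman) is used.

471

Greedily combine the two least-frequent nodes:
merge X(14) and T(27): 41
merge Z(34) and 41: 75
merge W(51) and 75: 126
merge P(103) and 126: 229
Total encoded bits = sum of merged weights = 41 + 75 + 126 + 229 = 471.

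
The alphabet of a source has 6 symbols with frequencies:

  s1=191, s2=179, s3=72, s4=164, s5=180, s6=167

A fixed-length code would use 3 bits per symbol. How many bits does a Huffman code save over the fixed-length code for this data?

371

Fixed-length: 3 bits × 953 symbols = 2859 bits.
Huffman merges:
combine s3(72), s4(164) → 236
combine s6(167), s2(179) → 346
combine s5(180), s1(191) → 371
combine 236, 346 → 582
combine 371, 582 → 953
Huffman total = 236 + 346 + 371 + 582 + 953 = 2488 bits.
Saving = 2859 − 2488 = 371 bits.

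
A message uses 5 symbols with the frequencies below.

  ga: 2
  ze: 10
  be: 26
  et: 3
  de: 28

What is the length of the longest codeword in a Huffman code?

Merge the two lowest-weight nodes at each step:
ga(2) + et(3) → 5
5 + ze(10) → 15
15 + be(26) → 41
de(28) + 41 → 69
The rarest symbols sit at the bottom; the longest codeword is 4 bits.

4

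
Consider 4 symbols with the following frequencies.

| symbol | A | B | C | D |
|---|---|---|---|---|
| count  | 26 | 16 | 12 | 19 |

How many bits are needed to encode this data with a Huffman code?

Greedily combine the two least-frequent nodes:
C(12) + B(16) → 28
D(19) + A(26) → 45
28 + 45 → 73
Each symbol's bit-cost is frequency × depth; summing gives 146 bits (equivalently 28 + 45 + 73).

146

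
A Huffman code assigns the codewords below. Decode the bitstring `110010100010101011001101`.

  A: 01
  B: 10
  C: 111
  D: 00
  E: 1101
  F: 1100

FBBDBBBFE

Read left to right; each codeword is recognised as soon as it completes (prefix code):
  1100→F | 10→B | 10→B | 00→D | 10→B | 10→B | 10→B | 1100→F | 1101→E
Decoded message: FBBDBBBFE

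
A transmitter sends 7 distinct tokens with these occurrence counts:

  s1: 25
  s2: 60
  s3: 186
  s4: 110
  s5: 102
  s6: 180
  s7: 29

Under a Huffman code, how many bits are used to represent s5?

3

Repeatedly merge the two smallest:
s1(25) + s7(29) → 54
54 + s2(60) → 114
s5(102) + s4(110) → 212
114 + s6(180) → 294
s3(186) + 212 → 398
294 + 398 → 692
The subtree containing s5 is merged 3 times, so code length = 3.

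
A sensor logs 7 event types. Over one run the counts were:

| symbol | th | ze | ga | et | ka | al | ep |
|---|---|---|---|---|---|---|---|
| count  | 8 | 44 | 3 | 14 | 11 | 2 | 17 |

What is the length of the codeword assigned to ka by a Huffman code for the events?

Repeatedly merge the two smallest:
al(2) + ga(3) → 5
5 + th(8) → 13
ka(11) + 13 → 24
et(14) + ep(17) → 31
24 + 31 → 55
ze(44) + 55 → 99
ka sits 3 levels below the root, so its codeword is 3 bits.

3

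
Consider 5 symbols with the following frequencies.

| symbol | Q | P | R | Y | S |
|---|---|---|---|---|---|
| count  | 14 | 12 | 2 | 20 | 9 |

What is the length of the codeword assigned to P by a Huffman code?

Repeatedly merge the two smallest:
merge R(2) and S(9): 11
merge 11 and P(12): 23
merge Q(14) and Y(20): 34
merge 23 and 34: 57
P sits 2 levels below the root, so its codeword is 2 bits.

2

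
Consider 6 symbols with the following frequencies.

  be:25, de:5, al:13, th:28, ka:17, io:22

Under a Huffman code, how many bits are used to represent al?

4

Build the tree from the bottom:
merge de(5) and al(13): 18
merge ka(17) and 18: 35
merge io(22) and be(25): 47
merge th(28) and 35: 63
merge 47 and 63: 110
al sits 4 levels below the root, so its codeword is 4 bits.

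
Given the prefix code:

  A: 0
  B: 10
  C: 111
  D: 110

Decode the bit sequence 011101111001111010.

ACACBACBB

Read left to right; each codeword is recognised as soon as it completes (prefix code):
  0→A | 111→C | 0→A | 111→C | 10→B | 0→A | 111→C | 10→B | 10→B
Decoded message: ACACBACBB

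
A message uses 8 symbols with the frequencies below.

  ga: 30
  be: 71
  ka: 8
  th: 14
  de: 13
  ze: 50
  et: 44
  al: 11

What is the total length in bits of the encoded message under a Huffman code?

648

Build the Huffman tree bottom-up:
ka(8) + al(11) → 19
de(13) + th(14) → 27
19 + 27 → 46
ga(30) + et(44) → 74
46 + ze(50) → 96
be(71) + 74 → 145
96 + 145 → 241
Total encoded bits = sum of merged weights = 19 + 27 + 46 + 74 + 96 + 145 + 241 = 648.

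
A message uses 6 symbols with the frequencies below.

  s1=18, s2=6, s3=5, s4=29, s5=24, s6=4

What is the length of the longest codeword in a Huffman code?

Merge the two lowest-weight nodes at each step:
combine s6(4), s3(5) → 9
combine s2(6), 9 → 15
combine 15, s1(18) → 33
combine s5(24), s4(29) → 53
combine 33, 53 → 86
The rarest symbols sit at the bottom; the longest codeword is 4 bits.

4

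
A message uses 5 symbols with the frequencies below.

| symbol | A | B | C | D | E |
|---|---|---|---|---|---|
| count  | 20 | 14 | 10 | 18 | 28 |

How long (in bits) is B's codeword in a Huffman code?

Repeatedly merge the two smallest:
merge C(10) and B(14): 24
merge D(18) and A(20): 38
merge 24 and E(28): 52
merge 38 and 52: 90
The subtree containing B is merged 3 times, so code length = 3.

3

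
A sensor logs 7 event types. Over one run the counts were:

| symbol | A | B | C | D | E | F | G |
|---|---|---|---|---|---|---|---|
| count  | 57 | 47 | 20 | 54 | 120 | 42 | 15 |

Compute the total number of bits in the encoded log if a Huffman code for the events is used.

923

Greedily combine the two least-frequent nodes:
G(15) + C(20) → 35
35 + F(42) → 77
B(47) + D(54) → 101
A(57) + 77 → 134
101 + E(120) → 221
134 + 221 → 355
The encoded length is the sum of every internal node's weight: 35 + 77 + 101 + 134 + 221 + 355 = 923 bits.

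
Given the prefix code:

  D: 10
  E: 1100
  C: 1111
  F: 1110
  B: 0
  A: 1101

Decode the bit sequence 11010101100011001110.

ABDEBEF

Read left to right; each codeword is recognised as soon as it completes (prefix code):
  1101→A | 0→B | 10→D | 1100→E | 0→B | 1100→E | 1110→F
Decoded message: ABDEBEF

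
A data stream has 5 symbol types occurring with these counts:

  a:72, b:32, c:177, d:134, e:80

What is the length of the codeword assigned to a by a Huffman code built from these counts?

Build the tree from the bottom:
combine b(32), a(72) → 104
combine e(80), 104 → 184
combine d(134), c(177) → 311
combine 184, 311 → 495
The subtree containing a is merged 3 times, so code length = 3.

3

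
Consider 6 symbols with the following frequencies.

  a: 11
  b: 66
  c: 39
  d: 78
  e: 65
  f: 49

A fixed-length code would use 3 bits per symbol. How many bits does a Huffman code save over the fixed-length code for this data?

Fixed-length: 3 bits × 308 symbols = 924 bits.
Huffman merges:
combine a(11), c(39) → 50
combine f(49), 50 → 99
combine e(65), b(66) → 131
combine d(78), 99 → 177
combine 131, 177 → 308
Huffman total = 50 + 99 + 131 + 177 + 308 = 765 bits.
Saving = 924 − 765 = 159 bits.

159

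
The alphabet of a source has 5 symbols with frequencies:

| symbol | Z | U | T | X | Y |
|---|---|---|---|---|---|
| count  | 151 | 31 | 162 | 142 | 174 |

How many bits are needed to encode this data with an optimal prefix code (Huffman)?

Greedily combine the two least-frequent nodes:
U(31) + X(142) → 173
Z(151) + T(162) → 313
173 + Y(174) → 347
313 + 347 → 660
The encoded length is the sum of every internal node's weight: 173 + 313 + 347 + 660 = 1493 bits.

1493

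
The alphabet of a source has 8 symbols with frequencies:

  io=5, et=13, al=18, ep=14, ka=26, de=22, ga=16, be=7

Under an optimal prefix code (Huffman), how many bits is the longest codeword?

4

Merge the two lowest-weight nodes at each step:
io(5) + be(7) → 12
12 + et(13) → 25
ep(14) + ga(16) → 30
al(18) + de(22) → 40
25 + ka(26) → 51
30 + 40 → 70
51 + 70 → 121
Maximum depth reached is 4.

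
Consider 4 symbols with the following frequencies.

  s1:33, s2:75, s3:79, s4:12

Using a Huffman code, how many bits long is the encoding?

Build the Huffman tree bottom-up:
merge s4(12) and s1(33): 45
merge 45 and s2(75): 120
merge s3(79) and 120: 199
Each symbol's bit-cost is frequency × depth; summing gives 364 bits (equivalently 45 + 120 + 199).

364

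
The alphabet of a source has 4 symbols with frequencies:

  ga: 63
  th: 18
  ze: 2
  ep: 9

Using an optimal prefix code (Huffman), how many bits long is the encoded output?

Merge the two smallest weights repeatedly:
merge ze(2) and ep(9): 11
merge 11 and th(18): 29
merge 29 and ga(63): 92
The encoded length is the sum of every internal node's weight: 11 + 29 + 92 = 132 bits.

132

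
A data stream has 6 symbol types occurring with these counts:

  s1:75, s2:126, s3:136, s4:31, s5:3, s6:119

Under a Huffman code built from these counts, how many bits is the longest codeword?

4

Merge the two lowest-weight nodes at each step:
combine s5(3), s4(31) → 34
combine 34, s1(75) → 109
combine 109, s6(119) → 228
combine s2(126), s3(136) → 262
combine 228, 262 → 490
The first pair merged (s5, s4) ends up deepest, at depth 4.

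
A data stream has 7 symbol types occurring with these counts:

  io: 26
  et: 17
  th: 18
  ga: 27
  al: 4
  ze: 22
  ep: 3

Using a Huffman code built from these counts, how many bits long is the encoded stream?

Greedily combine the two least-frequent nodes:
merge ep(3) and al(4): 7
merge 7 and et(17): 24
merge th(18) and ze(22): 40
merge 24 and io(26): 50
merge ga(27) and 40: 67
merge 50 and 67: 117
Each symbol's bit-cost is frequency × depth; summing gives 305 bits (equivalently 7 + 24 + 40 + 50 + 67 + 117).

305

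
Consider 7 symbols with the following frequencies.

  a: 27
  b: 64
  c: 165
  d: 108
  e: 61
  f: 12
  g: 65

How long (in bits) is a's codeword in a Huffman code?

4

Huffman merges, smallest pair first:
combine f(12), a(27) → 39
combine 39, e(61) → 100
combine b(64), g(65) → 129
combine 100, d(108) → 208
combine 129, c(165) → 294
combine 208, 294 → 502
a's leaf is at depth 4, giving a 4-bit codeword.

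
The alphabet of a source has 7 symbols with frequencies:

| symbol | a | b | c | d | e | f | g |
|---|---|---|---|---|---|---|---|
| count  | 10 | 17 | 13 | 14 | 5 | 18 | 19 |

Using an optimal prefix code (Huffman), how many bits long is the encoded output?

Greedily combine the two least-frequent nodes:
combine e(5), a(10) → 15
combine c(13), d(14) → 27
combine 15, b(17) → 32
combine f(18), g(19) → 37
combine 27, 32 → 59
combine 37, 59 → 96
Each symbol's bit-cost is frequency × depth; summing gives 266 bits (equivalently 15 + 27 + 32 + 37 + 59 + 96).

266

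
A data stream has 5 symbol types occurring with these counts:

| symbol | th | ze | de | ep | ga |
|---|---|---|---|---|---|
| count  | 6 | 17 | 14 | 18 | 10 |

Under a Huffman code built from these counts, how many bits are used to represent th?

3

Huffman merges, smallest pair first:
combine th(6), ga(10) → 16
combine de(14), 16 → 30
combine ze(17), ep(18) → 35
combine 30, 35 → 65
The subtree containing th is merged 3 times, so code length = 3.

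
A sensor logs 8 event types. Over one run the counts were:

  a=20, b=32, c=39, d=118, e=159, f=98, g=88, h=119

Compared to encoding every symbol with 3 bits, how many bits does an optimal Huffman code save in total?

Fixed-length: 3 bits × 673 symbols = 2019 bits.
Huffman merges:
combine a(20), b(32) → 52
combine c(39), 52 → 91
combine g(88), 91 → 179
combine f(98), d(118) → 216
combine h(119), e(159) → 278
combine 179, 216 → 395
combine 278, 395 → 673
Huffman total = 52 + 91 + 179 + 216 + 278 + 395 + 673 = 1884 bits.
Saving = 2019 − 1884 = 135 bits.

135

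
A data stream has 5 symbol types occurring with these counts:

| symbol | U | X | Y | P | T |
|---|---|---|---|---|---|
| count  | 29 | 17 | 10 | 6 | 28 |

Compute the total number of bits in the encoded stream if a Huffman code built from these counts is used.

Merge the two smallest weights repeatedly:
combine P(6), Y(10) → 16
combine 16, X(17) → 33
combine T(28), U(29) → 57
combine 33, 57 → 90
Total encoded bits = sum of merged weights = 16 + 33 + 57 + 90 = 196.

196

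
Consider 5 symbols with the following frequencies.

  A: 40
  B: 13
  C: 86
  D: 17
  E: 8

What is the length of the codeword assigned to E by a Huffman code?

4

Huffman merges, smallest pair first:
E(8) + B(13) → 21
D(17) + 21 → 38
38 + A(40) → 78
78 + C(86) → 164
E sits 4 levels below the root, so its codeword is 4 bits.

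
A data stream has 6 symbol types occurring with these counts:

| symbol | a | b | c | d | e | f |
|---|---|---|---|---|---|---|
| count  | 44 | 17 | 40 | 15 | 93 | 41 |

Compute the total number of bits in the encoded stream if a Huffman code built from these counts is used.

596

Merge the two smallest weights repeatedly:
d(15) + b(17) → 32
32 + c(40) → 72
f(41) + a(44) → 85
72 + 85 → 157
e(93) + 157 → 250
The encoded length is the sum of every internal node's weight: 32 + 72 + 85 + 157 + 250 = 596 bits.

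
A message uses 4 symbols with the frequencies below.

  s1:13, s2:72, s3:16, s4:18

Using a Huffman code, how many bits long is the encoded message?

Greedily combine the two least-frequent nodes:
combine s1(13), s3(16) → 29
combine s4(18), 29 → 47
combine 47, s2(72) → 119
Total encoded bits = sum of merged weights = 29 + 47 + 119 = 195.

195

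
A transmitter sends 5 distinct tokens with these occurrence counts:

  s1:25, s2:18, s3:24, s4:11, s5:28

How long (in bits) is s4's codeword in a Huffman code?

Repeatedly merge the two smallest:
combine s4(11), s2(18) → 29
combine s3(24), s1(25) → 49
combine s5(28), 29 → 57
combine 49, 57 → 106
The subtree containing s4 is merged 3 times, so code length = 3.

3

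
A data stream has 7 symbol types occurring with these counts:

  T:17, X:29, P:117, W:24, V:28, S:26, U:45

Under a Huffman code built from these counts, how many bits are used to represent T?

Build the tree from the bottom:
merge T(17) and W(24): 41
merge S(26) and V(28): 54
merge X(29) and 41: 70
merge U(45) and 54: 99
merge 70 and 99: 169
merge P(117) and 169: 286
The subtree containing T is merged 4 times, so code length = 4.

4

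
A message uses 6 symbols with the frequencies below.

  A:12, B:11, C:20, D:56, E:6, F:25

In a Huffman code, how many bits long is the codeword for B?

4

Huffman merges, smallest pair first:
E(6) + B(11) → 17
A(12) + 17 → 29
C(20) + F(25) → 45
29 + 45 → 74
D(56) + 74 → 130
B's leaf is at depth 4, giving a 4-bit codeword.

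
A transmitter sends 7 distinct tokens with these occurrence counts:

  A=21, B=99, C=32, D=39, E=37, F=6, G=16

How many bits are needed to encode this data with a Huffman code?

617

Greedily combine the two least-frequent nodes:
merge F(6) and G(16): 22
merge A(21) and 22: 43
merge C(32) and E(37): 69
merge D(39) and 43: 82
merge 69 and 82: 151
merge B(99) and 151: 250
Each symbol's bit-cost is frequency × depth; summing gives 617 bits (equivalently 22 + 43 + 69 + 82 + 151 + 250).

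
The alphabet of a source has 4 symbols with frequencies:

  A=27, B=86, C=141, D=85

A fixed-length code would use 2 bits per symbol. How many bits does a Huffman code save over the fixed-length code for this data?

Fixed-length: 2 bits × 339 symbols = 678 bits.
Huffman merges:
combine A(27), D(85) → 112
combine B(86), 112 → 198
combine C(141), 198 → 339
Huffman total = 112 + 198 + 339 = 649 bits.
Saving = 678 − 649 = 29 bits.

29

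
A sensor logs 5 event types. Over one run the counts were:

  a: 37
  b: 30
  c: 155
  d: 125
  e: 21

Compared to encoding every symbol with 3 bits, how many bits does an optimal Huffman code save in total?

Fixed-length: 3 bits × 368 symbols = 1104 bits.
Huffman merges:
merge e(21) and b(30): 51
merge a(37) and 51: 88
merge 88 and d(125): 213
merge c(155) and 213: 368
Huffman total = 51 + 88 + 213 + 368 = 720 bits.
Saving = 1104 − 720 = 384 bits.

384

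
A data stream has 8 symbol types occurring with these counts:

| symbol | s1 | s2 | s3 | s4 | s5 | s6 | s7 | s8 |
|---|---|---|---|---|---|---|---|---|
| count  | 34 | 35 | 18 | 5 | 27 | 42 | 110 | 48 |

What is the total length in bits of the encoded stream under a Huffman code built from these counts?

Greedily combine the two least-frequent nodes:
merge s4(5) and s3(18): 23
merge 23 and s5(27): 50
merge s1(34) and s2(35): 69
merge s6(42) and s8(48): 90
merge 50 and 69: 119
merge 90 and s7(110): 200
merge 119 and 200: 319
Total encoded bits = sum of merged weights = 23 + 50 + 69 + 90 + 119 + 200 + 319 = 870.

870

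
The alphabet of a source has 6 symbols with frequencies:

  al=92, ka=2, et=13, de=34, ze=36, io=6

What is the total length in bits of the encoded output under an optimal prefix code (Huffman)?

Build the Huffman tree bottom-up:
ka(2) + io(6) → 8
8 + et(13) → 21
21 + de(34) → 55
ze(36) + 55 → 91
91 + al(92) → 183
Each symbol's bit-cost is frequency × depth; summing gives 358 bits (equivalently 8 + 21 + 55 + 91 + 183).

358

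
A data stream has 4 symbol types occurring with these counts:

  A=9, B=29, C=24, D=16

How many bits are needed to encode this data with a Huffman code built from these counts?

Merge the two smallest weights repeatedly:
merge A(9) and D(16): 25
merge C(24) and 25: 49
merge B(29) and 49: 78
Total encoded bits = sum of merged weights = 25 + 49 + 78 = 152.

152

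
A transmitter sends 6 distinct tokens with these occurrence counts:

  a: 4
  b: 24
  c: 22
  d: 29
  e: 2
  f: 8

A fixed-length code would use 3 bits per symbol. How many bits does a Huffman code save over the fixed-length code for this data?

Fixed-length: 3 bits × 89 symbols = 267 bits.
Huffman merges:
e(2) + a(4) → 6
6 + f(8) → 14
14 + c(22) → 36
b(24) + d(29) → 53
36 + 53 → 89
Huffman total = 6 + 14 + 36 + 53 + 89 = 198 bits.
Saving = 267 − 198 = 69 bits.

69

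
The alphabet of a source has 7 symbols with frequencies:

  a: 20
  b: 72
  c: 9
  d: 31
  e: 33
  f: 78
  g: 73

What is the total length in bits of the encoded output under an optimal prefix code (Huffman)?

814

Greedily combine the two least-frequent nodes:
merge c(9) and a(20): 29
merge 29 and d(31): 60
merge e(33) and 60: 93
merge b(72) and g(73): 145
merge f(78) and 93: 171
merge 145 and 171: 316
The encoded length is the sum of every internal node's weight: 29 + 60 + 93 + 145 + 171 + 316 = 814 bits.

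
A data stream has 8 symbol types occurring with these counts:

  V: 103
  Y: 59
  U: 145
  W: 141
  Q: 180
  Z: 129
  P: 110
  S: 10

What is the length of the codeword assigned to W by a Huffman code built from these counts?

Build the tree from the bottom:
combine S(10), Y(59) → 69
combine 69, V(103) → 172
combine P(110), Z(129) → 239
combine W(141), U(145) → 286
combine 172, Q(180) → 352
combine 239, 286 → 525
combine 352, 525 → 877
W's leaf is at depth 3, giving a 3-bit codeword.

3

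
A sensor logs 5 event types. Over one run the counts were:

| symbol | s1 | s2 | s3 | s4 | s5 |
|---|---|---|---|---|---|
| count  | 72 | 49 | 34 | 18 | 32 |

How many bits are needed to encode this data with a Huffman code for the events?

460

Greedily combine the two least-frequent nodes:
combine s4(18), s5(32) → 50
combine s3(34), s2(49) → 83
combine 50, s1(72) → 122
combine 83, 122 → 205
The encoded length is the sum of every internal node's weight: 50 + 83 + 122 + 205 = 460 bits.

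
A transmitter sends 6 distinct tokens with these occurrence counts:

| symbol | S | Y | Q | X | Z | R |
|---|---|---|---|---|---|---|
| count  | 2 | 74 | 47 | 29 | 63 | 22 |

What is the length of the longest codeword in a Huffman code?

Merge the two lowest-weight nodes at each step:
S(2) + R(22) → 24
24 + X(29) → 53
Q(47) + 53 → 100
Z(63) + Y(74) → 137
100 + 137 → 237
Maximum depth reached is 4.

4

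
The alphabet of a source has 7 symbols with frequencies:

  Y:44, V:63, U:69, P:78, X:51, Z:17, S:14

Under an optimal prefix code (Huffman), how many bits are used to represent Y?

3

Huffman merges, smallest pair first:
combine S(14), Z(17) → 31
combine 31, Y(44) → 75
combine X(51), V(63) → 114
combine U(69), 75 → 144
combine P(78), 114 → 192
combine 144, 192 → 336
Y's leaf is at depth 3, giving a 3-bit codeword.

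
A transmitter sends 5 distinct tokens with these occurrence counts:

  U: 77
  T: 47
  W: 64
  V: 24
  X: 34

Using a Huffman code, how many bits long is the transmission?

550

Greedily combine the two least-frequent nodes:
V(24) + X(34) → 58
T(47) + 58 → 105
W(64) + U(77) → 141
105 + 141 → 246
Each symbol's bit-cost is frequency × depth; summing gives 550 bits (equivalently 58 + 105 + 141 + 246).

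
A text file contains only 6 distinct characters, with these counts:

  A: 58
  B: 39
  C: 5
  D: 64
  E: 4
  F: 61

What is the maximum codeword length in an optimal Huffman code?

Merge the two lowest-weight nodes at each step:
combine E(4), C(5) → 9
combine 9, B(39) → 48
combine 48, A(58) → 106
combine F(61), D(64) → 125
combine 106, 125 → 231
Maximum depth reached is 4.

4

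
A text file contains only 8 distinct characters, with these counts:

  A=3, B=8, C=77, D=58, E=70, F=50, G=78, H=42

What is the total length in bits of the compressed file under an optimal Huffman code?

Greedily combine the two least-frequent nodes:
combine A(3), B(8) → 11
combine 11, H(42) → 53
combine F(50), 53 → 103
combine D(58), E(70) → 128
combine C(77), G(78) → 155
combine 103, 128 → 231
combine 155, 231 → 386
Total encoded bits = sum of merged weights = 11 + 53 + 103 + 128 + 155 + 231 + 386 = 1067.

1067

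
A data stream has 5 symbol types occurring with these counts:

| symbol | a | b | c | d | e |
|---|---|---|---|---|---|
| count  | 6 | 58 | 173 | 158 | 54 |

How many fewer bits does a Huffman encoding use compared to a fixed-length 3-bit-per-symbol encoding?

Fixed-length: 3 bits × 449 symbols = 1347 bits.
Huffman merges:
a(6) + e(54) → 60
b(58) + 60 → 118
118 + d(158) → 276
c(173) + 276 → 449
Huffman total = 60 + 118 + 276 + 449 = 903 bits.
Saving = 1347 − 903 = 444 bits.

444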